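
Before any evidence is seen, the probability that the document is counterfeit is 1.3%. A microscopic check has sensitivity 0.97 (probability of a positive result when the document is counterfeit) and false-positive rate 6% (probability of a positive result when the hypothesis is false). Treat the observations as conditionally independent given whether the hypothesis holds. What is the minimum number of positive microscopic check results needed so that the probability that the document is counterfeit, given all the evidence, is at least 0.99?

4

Prior odds = 0.013/0.987 = 13/987.
Likelihood ratio of a positive result = 0.97/0.06 = 97/6.
Target posterior odds = 0.99/0.01 = 99.
Require (97/6)ⁿ ≥ 99 ÷ (13/987) = 97713/13.
(97/6)³ = 912673/216 falls short of 97713/13 but (97/6)⁴ = 88529281/1296 reaches it, so n = 4.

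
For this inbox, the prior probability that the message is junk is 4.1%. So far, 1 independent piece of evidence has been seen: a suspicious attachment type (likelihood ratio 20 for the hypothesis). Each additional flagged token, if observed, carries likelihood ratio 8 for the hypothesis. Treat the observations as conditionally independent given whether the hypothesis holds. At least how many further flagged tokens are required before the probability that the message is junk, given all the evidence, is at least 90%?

Prior odds = 0.041/0.959 = 41/959.
Bayes factor of the evidence already in hand = 20.
Odds after that evidence = (41/959) × 20 = 820/959.
Target odds = 0.9/0.1 = 9.
Need 8ⁿ ≥ 9 ÷ (820/959) = 8631/820.
8¹ = 8 falls short of 8631/820 but 8² = 64 reaches it, so n = 2.

2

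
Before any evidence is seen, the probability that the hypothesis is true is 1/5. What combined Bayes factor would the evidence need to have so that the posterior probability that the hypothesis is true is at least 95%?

76

Prior odds = 0.2/0.8 = 0.25.
Target odds = 0.95/0.05 = 19.
Required Bayes factor = 19 ÷ 0.25 = 76.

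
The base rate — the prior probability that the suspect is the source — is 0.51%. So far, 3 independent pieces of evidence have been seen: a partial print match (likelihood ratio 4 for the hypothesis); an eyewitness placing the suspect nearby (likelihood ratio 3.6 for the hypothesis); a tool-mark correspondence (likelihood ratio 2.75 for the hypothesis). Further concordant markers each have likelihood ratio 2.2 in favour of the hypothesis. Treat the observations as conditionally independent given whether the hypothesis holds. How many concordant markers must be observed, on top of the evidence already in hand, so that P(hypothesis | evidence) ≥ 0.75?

4

Prior odds = 0.0051/0.9949 = 51/9949.
Combined Bayes factor of the evidence already in hand = 4 × 3.6 × 2.75 = 39.6.
Odds after that evidence = (51/9949) × 39.6 = 10098/49745.
Target odds = 0.75/0.25 = 3.
Need 2.2ⁿ ≥ 3 ÷ (10098/49745) = 49745/3366.
2.2³ = 10.648 falls short of 49745/3366 but 2.2⁴ = 23.4256 reaches it, so n = 4.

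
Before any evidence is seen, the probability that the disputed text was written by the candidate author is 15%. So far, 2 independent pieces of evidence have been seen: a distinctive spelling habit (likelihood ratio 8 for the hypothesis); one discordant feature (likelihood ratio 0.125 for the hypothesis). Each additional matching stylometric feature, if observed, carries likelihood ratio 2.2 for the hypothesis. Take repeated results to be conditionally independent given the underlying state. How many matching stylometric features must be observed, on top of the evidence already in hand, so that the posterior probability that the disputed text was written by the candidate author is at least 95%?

6

Prior odds = 0.15/0.85 = 3/17.
Combined Bayes factor of the evidence already in hand = 8 × 0.125 = 1.
Odds after that evidence = (3/17) × 1 = 3/17.
Target odds = 0.95/0.05 = 19.
Need 2.2ⁿ ≥ 19 ÷ (3/17) = 323/3.
2.2⁵ = 51.53632 falls short of 323/3 but 2.2⁶ = 1771561/15625 reaches it, so n = 6.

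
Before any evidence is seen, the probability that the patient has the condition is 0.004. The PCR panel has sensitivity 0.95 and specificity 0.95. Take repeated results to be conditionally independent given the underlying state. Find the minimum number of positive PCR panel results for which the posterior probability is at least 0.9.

3

Prior odds = 0.004/0.996 = 1/249.
False-positive rate = 1 − 0.95 = 0.05; likelihood ratio of a positive = 0.95/0.05 = 19.
Target posterior odds = 0.9/0.1 = 9.
Need (1/249) × 19ⁿ ≥ 9, i.e. 19ⁿ ≥ 2241.
19² = 361 falls short of 2241 but 19³ = 6859 reaches it, so n = 3.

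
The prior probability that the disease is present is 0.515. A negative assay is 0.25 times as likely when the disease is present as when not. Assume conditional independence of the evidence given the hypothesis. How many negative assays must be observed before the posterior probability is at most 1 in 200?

Prior odds: 0.515 ÷ 0.485 = 103/97.
Likelihood ratio per negative assay = 0.25.
Target odds: 0.005 ÷ 0.995 = 1/199.
Require 0.25ⁿ ≤ 1/199 ÷ (103/97) = 97/20497.
0.25³ = 0.015625 is still above 97/20497 but 0.25⁴ = 0.00390625 is at or below it, so n = 4.

4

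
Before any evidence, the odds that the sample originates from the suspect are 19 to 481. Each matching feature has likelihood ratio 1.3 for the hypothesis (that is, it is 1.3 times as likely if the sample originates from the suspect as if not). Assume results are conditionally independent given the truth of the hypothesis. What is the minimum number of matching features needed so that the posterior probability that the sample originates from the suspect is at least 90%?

Prior odds = 19/481.
Likelihood ratio per matching feature = 1.3.
Target odds: 0.9 ÷ 0.1 = 9.
Require 1.3ⁿ ≥ 9 ÷ (19/481) = 4329/19.
1.3²⁰ ≈190.05 falls short of 4329/19 but 1.3²¹ ≈247.065 reaches it, so n = 21.

21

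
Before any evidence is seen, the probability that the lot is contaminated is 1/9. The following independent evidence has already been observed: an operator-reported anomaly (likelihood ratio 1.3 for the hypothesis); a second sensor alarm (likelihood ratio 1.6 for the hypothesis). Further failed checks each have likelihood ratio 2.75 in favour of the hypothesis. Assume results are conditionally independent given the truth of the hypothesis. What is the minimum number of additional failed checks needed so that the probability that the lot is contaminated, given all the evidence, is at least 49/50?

6

Prior odds = (1/9)/(8/9) = 0.125.
Combined Bayes factor of the evidence already in hand = 1.3 × 1.6 = 2.08.
Odds after that evidence = 0.125 × 2.08 = 0.26.
Target odds = 0.98/0.02 = 49.
Need 2.75ⁿ ≥ 49 ÷ 0.26 = 2450/13.
2.75⁵ = 161051/1024 falls short of 2450/13 but 2.75⁶ = 1771561/4096 reaches it, so n = 6.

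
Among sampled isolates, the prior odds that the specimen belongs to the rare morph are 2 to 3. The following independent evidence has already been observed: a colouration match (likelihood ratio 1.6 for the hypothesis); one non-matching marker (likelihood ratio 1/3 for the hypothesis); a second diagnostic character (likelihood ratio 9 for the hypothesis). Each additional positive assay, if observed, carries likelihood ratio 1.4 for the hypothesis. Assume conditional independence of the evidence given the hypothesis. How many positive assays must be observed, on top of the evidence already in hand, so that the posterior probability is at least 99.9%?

18

Prior odds = 2/3.
Combined Bayes factor of the evidence already in hand = 1.6 × (1/3) × 9 = 4.8.
Odds after that evidence = (2/3) × 4.8 = 3.2.
Target odds = 0.999/0.001 = 999.
Need 1.4ⁿ ≥ 999 ÷ 3.2 = 312.1875.
1.4¹⁷ ≈304.913 falls short of 312.1875 but 1.4¹⁸ ≈426.879 reaches it, so n = 18.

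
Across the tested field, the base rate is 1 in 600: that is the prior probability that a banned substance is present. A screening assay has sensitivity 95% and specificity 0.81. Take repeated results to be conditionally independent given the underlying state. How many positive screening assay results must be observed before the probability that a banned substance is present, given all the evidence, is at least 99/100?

Prior odds = (1/600)/(599/600) = 1/599.
False-positive rate = 1 − 0.81 = 0.19; likelihood ratio of a positive = 0.95/0.19 = 5.
Target odds: 0.99 ÷ 0.01 = 99.
Require 5ⁿ ≥ 99 ÷ (1/599) = 59301.
5⁶ = 15625 falls short of 59301 but 5⁷ = 78125 reaches it, so n = 7.

7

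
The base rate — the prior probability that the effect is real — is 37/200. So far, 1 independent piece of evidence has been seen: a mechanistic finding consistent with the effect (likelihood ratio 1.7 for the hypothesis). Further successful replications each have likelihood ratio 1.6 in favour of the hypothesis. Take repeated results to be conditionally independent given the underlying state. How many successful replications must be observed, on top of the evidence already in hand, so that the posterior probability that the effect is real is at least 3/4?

Prior odds = 0.185/0.815 = 37/163.
Bayes factor of the evidence already in hand = 1.7.
Odds after that evidence = (37/163) × 1.7 = 629/1630.
Target odds = 0.75/0.25 = 3.
Need 1.6ⁿ ≥ 3 ÷ (629/1630) = 4890/629.
1.6⁴ = 6.5536 falls short of 4890/629 but 1.6⁵ = 10.48576 reaches it, so n = 5.

5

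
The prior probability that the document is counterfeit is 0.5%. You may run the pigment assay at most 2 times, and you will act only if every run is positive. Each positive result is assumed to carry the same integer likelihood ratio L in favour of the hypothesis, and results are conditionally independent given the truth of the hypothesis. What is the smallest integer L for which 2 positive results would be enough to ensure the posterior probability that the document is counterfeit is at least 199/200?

199

Prior odds = 0.005/0.995 = 1/199.
Target odds = 0.995/0.005 = 199.
Need L² ≥ 199 ÷ (1/199) = 39601.
198² = 39204 < 39601 ≤ 39601 = 199², so L = 199.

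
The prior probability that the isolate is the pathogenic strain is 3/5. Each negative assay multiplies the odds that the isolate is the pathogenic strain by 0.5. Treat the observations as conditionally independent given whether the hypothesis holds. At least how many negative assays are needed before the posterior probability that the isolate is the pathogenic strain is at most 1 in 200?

Prior odds = 0.6/0.4 = 1.5.
Likelihood ratio per negative assay = 0.5.
Target odds: 0.005 ÷ 0.995 = 1/199.
Need 1.5 × 0.5ⁿ ≤ 1/199, i.e. 0.5ⁿ ≤ 2/597.
0.5⁸ = 0.00390625 is still above 2/597 but 0.5⁹ = 0.001953125 is at or below it, so n = 9.

9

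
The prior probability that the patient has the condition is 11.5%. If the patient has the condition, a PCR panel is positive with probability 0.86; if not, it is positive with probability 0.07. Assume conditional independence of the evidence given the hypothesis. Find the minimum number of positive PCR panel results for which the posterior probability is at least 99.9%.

Prior odds = 0.115/0.885 = 23/177.
Likelihood ratio of a positive = 0.86/0.07 = 86/7.
Target posterior odds = 0.999/0.001 = 999.
Require (86/7)ⁿ ≥ 999 ÷ (23/177) = 176823/23.
(86/7)³ = 636056/343 falls short of 176823/23 but (86/7)⁴ = 54700816/2401 reaches it, so n = 4.

4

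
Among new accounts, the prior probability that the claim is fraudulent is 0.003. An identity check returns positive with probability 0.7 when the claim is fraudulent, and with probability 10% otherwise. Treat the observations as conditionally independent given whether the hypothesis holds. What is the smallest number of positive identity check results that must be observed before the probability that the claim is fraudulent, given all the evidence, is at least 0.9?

5

Prior odds = 0.003/0.997 = 3/997.
Likelihood ratio of a positive result = 0.7/0.1 = 7.
Target odds: 0.9 ÷ 0.1 = 9.
Require 7ⁿ ≥ 9 ÷ (3/997) = 2991.
7⁴ = 2401 falls short of 2991 but 7⁵ = 16807 reaches it, so n = 5.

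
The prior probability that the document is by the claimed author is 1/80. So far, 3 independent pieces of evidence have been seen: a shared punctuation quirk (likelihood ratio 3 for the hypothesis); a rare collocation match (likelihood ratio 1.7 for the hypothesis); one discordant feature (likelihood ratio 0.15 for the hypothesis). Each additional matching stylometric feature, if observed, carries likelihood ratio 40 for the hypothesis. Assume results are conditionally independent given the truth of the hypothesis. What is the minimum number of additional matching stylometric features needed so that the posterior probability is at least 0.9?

Prior odds = 0.0125/0.9875 = 1/79.
Combined Bayes factor of the evidence already in hand = 3 × 1.7 × 0.15 = 0.765.
Odds after that evidence = (1/79) × 0.765 = 153/15800.
Target odds = 0.9/0.1 = 9.
Need 40ⁿ ≥ 9 ÷ (153/15800) = 15800/17.
40¹ = 40 falls short of 15800/17 but 40² = 1600 reaches it, so n = 2.

2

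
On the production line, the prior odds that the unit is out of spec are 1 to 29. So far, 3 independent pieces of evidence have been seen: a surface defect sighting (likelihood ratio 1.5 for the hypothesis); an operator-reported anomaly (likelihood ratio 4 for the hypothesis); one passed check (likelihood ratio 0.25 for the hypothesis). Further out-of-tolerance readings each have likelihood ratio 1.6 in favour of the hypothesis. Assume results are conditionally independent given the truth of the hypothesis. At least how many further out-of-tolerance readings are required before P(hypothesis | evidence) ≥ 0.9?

11

Prior odds = 1/29.
Combined Bayes factor of the evidence already in hand = 1.5 × 4 × 0.25 = 1.5.
Odds after that evidence = (1/29) × 1.5 = 3/58.
Target odds = 0.9/0.1 = 9.
Need 1.6ⁿ ≥ 9 ÷ (3/58) = 174.
1.6¹⁰ ≈109.951 falls short of 174 but 1.6¹¹ ≈175.922 reaches it, so n = 11.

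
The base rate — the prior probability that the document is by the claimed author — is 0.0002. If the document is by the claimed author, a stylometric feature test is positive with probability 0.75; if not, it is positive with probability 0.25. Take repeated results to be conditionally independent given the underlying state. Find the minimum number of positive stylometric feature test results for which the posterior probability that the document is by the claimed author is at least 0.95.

11

Prior odds = 0.0002/0.9998 = 1/4999.
Likelihood ratio of a positive = 0.75/0.25 = 3.
Target posterior odds = 0.95/0.05 = 19.
Require 3ⁿ ≥ 19 ÷ (1/4999) = 94981.
3¹⁰ = 59049 falls short of 94981 but 3¹¹ = 177147 reaches it, so n = 11.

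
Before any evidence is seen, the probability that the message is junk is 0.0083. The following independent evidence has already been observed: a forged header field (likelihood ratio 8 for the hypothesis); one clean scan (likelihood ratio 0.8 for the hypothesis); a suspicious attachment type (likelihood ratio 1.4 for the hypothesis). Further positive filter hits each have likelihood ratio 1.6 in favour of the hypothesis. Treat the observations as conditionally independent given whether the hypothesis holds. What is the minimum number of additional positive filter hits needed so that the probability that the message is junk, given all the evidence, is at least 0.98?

Prior odds = 0.0083/0.9917 = 83/9917.
Combined Bayes factor of the evidence already in hand = 8 × 0.8 × 1.4 = 8.96.
Odds after that evidence = (83/9917) × 8.96 = 18592/247925.
Target odds = 0.98/0.02 = 49.
Need 1.6ⁿ ≥ 49 ÷ (18592/247925) = 1735475/2656.
1.6¹³ ≈450.36 falls short of 1735475/2656 but 1.6¹⁴ ≈720.576 reaches it, so n = 14.

14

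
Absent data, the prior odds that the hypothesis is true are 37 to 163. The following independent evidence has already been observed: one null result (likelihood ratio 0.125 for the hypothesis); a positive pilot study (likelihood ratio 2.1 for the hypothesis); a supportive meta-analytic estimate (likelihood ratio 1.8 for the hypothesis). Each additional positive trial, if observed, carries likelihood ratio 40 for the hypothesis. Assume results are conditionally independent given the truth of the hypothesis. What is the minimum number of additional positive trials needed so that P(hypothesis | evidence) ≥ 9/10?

Prior odds = 37/163.
Combined Bayes factor of the evidence already in hand = 0.125 × 2.1 × 1.8 = 0.4725.
Odds after that evidence = (37/163) × 0.4725 = 6993/65200.
Target odds = 0.9/0.1 = 9.
Need 40ⁿ ≥ 9 ÷ (6993/65200) = 65200/777.
40¹ = 40 falls short of 65200/777 but 40² = 1600 reaches it, so n = 2.

2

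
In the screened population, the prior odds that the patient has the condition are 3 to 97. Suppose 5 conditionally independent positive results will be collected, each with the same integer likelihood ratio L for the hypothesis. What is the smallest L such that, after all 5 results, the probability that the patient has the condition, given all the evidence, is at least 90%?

Prior odds = 3/97.
Target odds = 0.9/0.1 = 9.
Need L⁵ ≥ 9 ÷ (3/97) = 291.
3⁵ = 243 < 291 ≤ 1024 = 4⁵, so L = 4.

4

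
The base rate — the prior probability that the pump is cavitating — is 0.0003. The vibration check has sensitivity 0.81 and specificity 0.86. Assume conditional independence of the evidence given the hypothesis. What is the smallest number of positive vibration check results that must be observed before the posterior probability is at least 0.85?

6

Prior odds = 0.0003/0.9997 = 3/9997.
False-positive rate = 1 − 0.86 = 0.14; likelihood ratio of a positive = 0.81/0.14 = 81/14.
Target odds: 0.85 ÷ 0.15 = 17/3.
Require (81/14)ⁿ ≥ 17/3 ÷ (3/9997) = 169949/9.
(81/14)⁵ ≈6483.13 falls short of 169949/9 but (81/14)⁶ ≈37509.6 reaches it, so n = 6.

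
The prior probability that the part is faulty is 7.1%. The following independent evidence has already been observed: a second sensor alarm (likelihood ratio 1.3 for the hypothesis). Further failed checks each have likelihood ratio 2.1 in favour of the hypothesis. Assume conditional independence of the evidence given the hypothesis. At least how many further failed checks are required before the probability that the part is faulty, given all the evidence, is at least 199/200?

Prior odds = 0.071/0.929 = 71/929.
Bayes factor of the evidence already in hand = 1.3.
Odds after that evidence = (71/929) × 1.3 = 923/9290.
Target odds = 0.995/0.005 = 199.
Need 2.1ⁿ ≥ 199 ÷ (923/9290) = 1848710/923.
2.1¹⁰ ≈1667.99 falls short of 1848710/923 but 2.1¹¹ ≈3502.78 reaches it, so n = 11.

11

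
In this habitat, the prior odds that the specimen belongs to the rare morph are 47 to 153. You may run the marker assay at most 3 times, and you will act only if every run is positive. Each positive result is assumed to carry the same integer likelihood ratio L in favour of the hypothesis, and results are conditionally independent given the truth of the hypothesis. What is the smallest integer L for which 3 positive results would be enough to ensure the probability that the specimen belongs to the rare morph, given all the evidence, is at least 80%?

3

Prior odds = 47/153.
Target odds = 0.8/0.2 = 4.
Need L³ ≥ 4 ÷ (47/153) = 612/47.
2³ = 8 < 612/47 ≤ 27 = 3³, so L = 3.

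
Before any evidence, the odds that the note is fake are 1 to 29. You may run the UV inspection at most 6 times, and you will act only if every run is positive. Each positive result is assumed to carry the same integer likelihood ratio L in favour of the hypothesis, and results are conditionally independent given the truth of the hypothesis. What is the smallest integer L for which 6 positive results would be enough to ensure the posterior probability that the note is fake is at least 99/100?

4

Prior odds = 1/29.
Target odds = 0.99/0.01 = 99.
Need L⁶ ≥ 99 ÷ (1/29) = 2871.
3⁶ = 729 < 2871 ≤ 4096 = 4⁶, so L = 4.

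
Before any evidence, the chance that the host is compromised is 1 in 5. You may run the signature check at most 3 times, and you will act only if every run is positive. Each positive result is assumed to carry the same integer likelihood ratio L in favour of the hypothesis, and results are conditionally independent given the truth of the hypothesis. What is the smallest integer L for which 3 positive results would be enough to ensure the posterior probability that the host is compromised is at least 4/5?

Prior odds = 0.2/0.8 = 0.25.
Target odds = 0.8/0.2 = 4.
Need L³ ≥ 4 ÷ 0.25 = 16.
2³ = 8 < 16 ≤ 27 = 3³, so L = 3.

3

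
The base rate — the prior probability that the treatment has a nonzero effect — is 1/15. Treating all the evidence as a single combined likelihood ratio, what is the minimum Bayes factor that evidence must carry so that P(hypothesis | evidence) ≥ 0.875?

98

Prior odds = (1/15)/(14/15) = 1/14.
Target odds = 0.875/0.125 = 7.
Required Bayes factor = 7 ÷ (1/14) = 98.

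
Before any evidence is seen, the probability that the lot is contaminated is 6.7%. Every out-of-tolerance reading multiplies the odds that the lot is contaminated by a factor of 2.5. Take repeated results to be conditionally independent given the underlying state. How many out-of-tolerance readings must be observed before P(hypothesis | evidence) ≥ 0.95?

7

Prior odds: 0.067 ÷ 0.933 = 67/933.
Likelihood ratio per out-of-tolerance reading = 2.5.
Target odds: 0.95 ÷ 0.05 = 19.
Need (67/933) × 2.5ⁿ ≥ 19, i.e. 2.5ⁿ ≥ 17727/67.
2.5⁶ = 244.140625 falls short of 17727/67 but 2.5⁷ = 610.3515625 reaches it, so n = 7.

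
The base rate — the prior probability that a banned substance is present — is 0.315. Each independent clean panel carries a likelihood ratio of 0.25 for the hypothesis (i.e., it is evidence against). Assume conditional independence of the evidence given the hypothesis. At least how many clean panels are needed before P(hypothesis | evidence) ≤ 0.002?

4

Prior odds: 0.315 ÷ 0.685 = 63/137.
Likelihood ratio per clean panel = 0.25.
Target posterior odds = 0.002/0.998 = 1/499.
Require 0.25ⁿ ≤ 1/499 ÷ (63/137) = 137/31437.
0.25³ = 0.015625 is still above 137/31437 but 0.25⁴ = 0.00390625 is at or below it, so n = 4.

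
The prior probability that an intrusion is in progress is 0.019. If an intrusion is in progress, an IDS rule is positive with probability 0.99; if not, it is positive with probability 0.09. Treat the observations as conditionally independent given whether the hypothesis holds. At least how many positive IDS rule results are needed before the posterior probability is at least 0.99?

Prior odds: 0.019 ÷ 0.981 = 19/981.
Likelihood ratio of a positive = 0.99/0.09 = 11.
Target posterior odds = 0.99/0.01 = 99.
Need (19/981) × 11ⁿ ≥ 99, i.e. 11ⁿ ≥ 97119/19.
11³ = 1331 falls short of 97119/19 but 11⁴ = 14641 reaches it, so n = 4.

4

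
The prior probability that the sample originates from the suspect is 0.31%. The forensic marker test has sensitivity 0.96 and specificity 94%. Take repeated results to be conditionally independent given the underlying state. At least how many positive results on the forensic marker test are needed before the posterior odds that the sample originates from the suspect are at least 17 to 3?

3

Prior odds: 0.0031 ÷ 0.9969 = 31/9969.
False-positive rate = 1 − 0.94 = 0.06; likelihood ratio of a positive = 0.96/0.06 = 16.
Target odds = 17/3.
Need (31/9969) × 16ⁿ ≥ 17/3, i.e. 16ⁿ ≥ 56491/31.
16² = 256 falls short of 56491/31 but 16³ = 4096 reaches it, so n = 3.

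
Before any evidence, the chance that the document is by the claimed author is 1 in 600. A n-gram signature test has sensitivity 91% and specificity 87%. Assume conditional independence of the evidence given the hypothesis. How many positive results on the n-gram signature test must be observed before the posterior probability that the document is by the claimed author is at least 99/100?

6

Prior odds = (1/600)/(599/600) = 1/599.
False-positive rate = 1 − 0.87 = 0.13; likelihood ratio of a positive = 0.91/0.13 = 7.
Target odds: 0.99 ÷ 0.01 = 99.
Need (1/599) × 7ⁿ ≥ 99, i.e. 7ⁿ ≥ 59301.
7⁵ = 16807 falls short of 59301 but 7⁶ = 117649 reaches it, so n = 6.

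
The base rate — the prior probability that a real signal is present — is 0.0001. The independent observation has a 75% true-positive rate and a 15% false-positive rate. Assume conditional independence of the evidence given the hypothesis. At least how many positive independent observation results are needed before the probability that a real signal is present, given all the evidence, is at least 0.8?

Prior odds = 0.0001/0.9999 = 1/9999.
Likelihood ratio of a positive result = 0.75/0.15 = 5.
Target odds: 0.8 ÷ 0.2 = 4.
Require 5ⁿ ≥ 4 ÷ (1/9999) = 39996.
5⁶ = 15625 falls short of 39996 but 5⁷ = 78125 reaches it, so n = 7.

7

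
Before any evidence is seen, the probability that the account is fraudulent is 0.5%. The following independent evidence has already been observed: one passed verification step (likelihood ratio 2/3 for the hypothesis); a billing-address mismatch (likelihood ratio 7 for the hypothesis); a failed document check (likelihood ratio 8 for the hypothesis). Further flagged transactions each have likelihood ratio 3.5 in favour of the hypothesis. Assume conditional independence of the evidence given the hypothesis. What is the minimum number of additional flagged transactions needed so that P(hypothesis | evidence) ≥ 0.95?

Prior odds = 0.005/0.995 = 1/199.
Combined Bayes factor of the evidence already in hand = (2/3) × 7 × 8 = 112/3.
Odds after that evidence = (1/199) × 112/3 = 112/597.
Target odds = 0.95/0.05 = 19.
Need 3.5ⁿ ≥ 19 ÷ (112/597) = 11343/112.
3.5³ = 42.875 falls short of 11343/112 but 3.5⁴ = 150.0625 reaches it, so n = 4.

4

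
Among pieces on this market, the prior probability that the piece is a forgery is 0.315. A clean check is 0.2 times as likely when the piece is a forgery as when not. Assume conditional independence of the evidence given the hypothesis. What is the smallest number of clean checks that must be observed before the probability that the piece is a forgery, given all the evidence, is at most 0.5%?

Prior odds: 0.315 ÷ 0.685 = 63/137.
Likelihood ratio per clean check = 0.2.
Target posterior odds = 0.005/0.995 = 1/199.
Require 0.2ⁿ ≤ 1/199 ÷ (63/137) = 137/12537.
0.2² = 0.04 is still above 137/12537 but 0.2³ = 0.008 is at or below it, so n = 3.

3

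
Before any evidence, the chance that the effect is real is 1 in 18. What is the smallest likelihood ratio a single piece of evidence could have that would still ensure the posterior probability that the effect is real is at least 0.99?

1683

Prior odds = (1/18)/(17/18) = 1/17.
Target odds = 0.99/0.01 = 99.
Required Bayes factor = 99 ÷ (1/17) = 1683.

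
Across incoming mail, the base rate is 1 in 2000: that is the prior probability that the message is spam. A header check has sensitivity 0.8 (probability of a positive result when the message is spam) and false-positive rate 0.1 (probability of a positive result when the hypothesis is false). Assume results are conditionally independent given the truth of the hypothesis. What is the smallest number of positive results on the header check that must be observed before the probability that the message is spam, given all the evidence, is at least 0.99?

Prior odds: 0.0005 ÷ 0.9995 = 1/1999.
Likelihood ratio of a positive result = 0.8/0.1 = 8.
Target posterior odds = 0.99/0.01 = 99.
Require 8ⁿ ≥ 99 ÷ (1/1999) = 197901.
8⁵ = 32768 falls short of 197901 but 8⁶ = 262144 reaches it, so n = 6.

6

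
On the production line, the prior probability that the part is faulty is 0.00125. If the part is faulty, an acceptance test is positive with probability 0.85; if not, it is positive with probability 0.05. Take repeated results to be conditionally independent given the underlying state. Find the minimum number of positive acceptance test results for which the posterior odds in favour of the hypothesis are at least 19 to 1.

4

Prior odds: 0.00125 ÷ 0.99875 = 1/799.
Likelihood ratio of a positive = 0.85/0.05 = 17.
Target odds = 19.
Need (1/799) × 17ⁿ ≥ 19, i.e. 17ⁿ ≥ 15181.
17³ = 4913 falls short of 15181 but 17⁴ = 83521 reaches it, so n = 4.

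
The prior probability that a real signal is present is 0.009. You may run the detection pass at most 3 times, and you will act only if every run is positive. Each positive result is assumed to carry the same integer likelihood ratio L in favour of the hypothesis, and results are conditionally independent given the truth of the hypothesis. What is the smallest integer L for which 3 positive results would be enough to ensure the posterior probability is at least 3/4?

Prior odds = 0.009/0.991 = 9/991.
Target odds = 0.75/0.25 = 3.
Need L³ ≥ 3 ÷ (9/991) = 991/3.
6³ = 216 < 991/3 ≤ 343 = 7³, so L = 7.

7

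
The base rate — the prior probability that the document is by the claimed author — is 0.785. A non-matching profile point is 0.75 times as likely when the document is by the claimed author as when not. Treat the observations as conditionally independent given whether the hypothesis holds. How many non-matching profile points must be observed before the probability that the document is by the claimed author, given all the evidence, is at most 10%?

13

Prior odds: 0.785 ÷ 0.215 = 157/43.
Likelihood ratio per non-matching profile point = 0.75.
Target odds: 0.1 ÷ 0.9 = 1/9.
Require 0.75ⁿ ≤ 1/9 ÷ (157/43) = 43/1413.
0.75¹² = 531441/16777216 is still above 43/1413 but 0.75¹³ = 1594323/67108864 is at or below it, so n = 13.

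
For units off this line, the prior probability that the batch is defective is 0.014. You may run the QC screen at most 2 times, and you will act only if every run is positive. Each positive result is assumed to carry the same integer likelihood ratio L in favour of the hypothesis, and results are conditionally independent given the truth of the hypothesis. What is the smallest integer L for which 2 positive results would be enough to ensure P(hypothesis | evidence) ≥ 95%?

Prior odds = 0.014/0.986 = 7/493.
Target odds = 0.95/0.05 = 19.
Need L² ≥ 19 ÷ (7/493) = 9367/7.
36² = 1296 < 9367/7 ≤ 1369 = 37², so L = 37.

37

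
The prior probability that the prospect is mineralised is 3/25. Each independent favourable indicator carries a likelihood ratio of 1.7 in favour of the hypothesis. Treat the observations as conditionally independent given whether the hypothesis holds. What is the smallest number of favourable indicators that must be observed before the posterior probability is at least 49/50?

Prior odds: 0.12 ÷ 0.88 = 3/22.
Likelihood ratio per favourable indicator = 1.7.
Target odds: 0.98 ÷ 0.02 = 49.
Require 1.7ⁿ ≥ 49 ÷ (3/22) = 1078/3.
1.7¹¹ ≈342.719 falls short of 1078/3 but 1.7¹² ≈582.622 reaches it, so n = 12.

12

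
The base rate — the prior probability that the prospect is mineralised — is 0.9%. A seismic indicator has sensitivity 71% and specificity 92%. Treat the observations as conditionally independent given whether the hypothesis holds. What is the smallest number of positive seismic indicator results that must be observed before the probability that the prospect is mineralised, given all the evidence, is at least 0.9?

Prior odds: 0.009 ÷ 0.991 = 9/991.
False-positive rate = 1 − 0.92 = 0.08; likelihood ratio of a positive = 0.71/0.08 = 8.875.
Target posterior odds = 0.9/0.1 = 9.
Require 8.875ⁿ ≥ 9 ÷ (9/991) = 991.
8.875³ = 357911/512 falls short of 991 but 8.875⁴ = 25411681/4096 reaches it, so n = 4.

4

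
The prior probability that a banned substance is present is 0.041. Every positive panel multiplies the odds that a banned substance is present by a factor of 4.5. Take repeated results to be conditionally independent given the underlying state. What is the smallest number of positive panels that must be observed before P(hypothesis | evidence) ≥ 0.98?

5

Prior odds = 0.041/0.959 = 41/959.
Likelihood ratio per positive panel = 4.5.
Target posterior odds = 0.98/0.02 = 49.
Require 4.5ⁿ ≥ 49 ÷ (41/959) = 46991/41.
4.5⁴ = 410.0625 falls short of 46991/41 but 4.5⁵ = 1845.28125 reaches it, so n = 5.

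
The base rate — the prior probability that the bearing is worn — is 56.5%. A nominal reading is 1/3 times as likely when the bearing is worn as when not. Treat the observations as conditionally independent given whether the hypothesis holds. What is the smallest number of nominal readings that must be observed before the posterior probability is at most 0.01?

Prior odds = 0.565/0.435 = 113/87.
Likelihood ratio per nominal reading = 1/3.
Target odds: 0.01 ÷ 0.99 = 1/99.
Need (113/87) × (1/3)ⁿ ≤ 1/99, i.e. (1/3)ⁿ ≤ 29/3729.
(1/3)⁴ = 1/81 is still above 29/3729 but (1/3)⁵ = 1/243 is at or below it, so n = 5.

5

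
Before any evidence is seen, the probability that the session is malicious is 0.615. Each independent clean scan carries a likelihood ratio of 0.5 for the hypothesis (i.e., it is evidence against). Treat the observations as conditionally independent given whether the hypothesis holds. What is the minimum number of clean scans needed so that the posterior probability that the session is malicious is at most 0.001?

11

Prior odds = 0.615/0.385 = 123/77.
Likelihood ratio per clean scan = 0.5.
Target posterior odds = 0.001/0.999 = 1/999.
Require 0.5ⁿ ≤ 1/999 ÷ (123/77) = 77/122877.
0.5¹⁰ = 1/1024 is still above 77/122877 but 0.5¹¹ = 1/2048 is at or below it, so n = 11.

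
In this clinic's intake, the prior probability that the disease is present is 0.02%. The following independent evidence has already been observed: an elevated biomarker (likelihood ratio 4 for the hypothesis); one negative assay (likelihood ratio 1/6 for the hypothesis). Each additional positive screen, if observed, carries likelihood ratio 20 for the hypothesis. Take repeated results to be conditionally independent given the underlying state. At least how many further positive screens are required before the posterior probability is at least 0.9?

Prior odds = 0.0002/0.9998 = 1/4999.
Combined Bayes factor of the evidence already in hand = 4 × (1/6) = 2/3.
Odds after that evidence = (1/4999) × 2/3 = 2/14997.
Target odds = 0.9/0.1 = 9.
Need 20ⁿ ≥ 9 ÷ (2/14997) = 67486.5.
20³ = 8000 falls short of 67486.5 but 20⁴ = 160000 reaches it, so n = 4.

4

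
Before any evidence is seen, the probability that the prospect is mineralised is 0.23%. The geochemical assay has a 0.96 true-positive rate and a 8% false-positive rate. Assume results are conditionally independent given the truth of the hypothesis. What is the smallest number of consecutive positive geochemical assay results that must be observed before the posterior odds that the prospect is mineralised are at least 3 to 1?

3

Prior odds = 0.0023/0.9977 = 23/9977.
Likelihood ratio of a positive result = 0.96/0.08 = 12.
Target odds = 3.
Need (23/9977) × 12ⁿ ≥ 3, i.e. 12ⁿ ≥ 29931/23.
12² = 144 falls short of 29931/23 but 12³ = 1728 reaches it, so n = 3.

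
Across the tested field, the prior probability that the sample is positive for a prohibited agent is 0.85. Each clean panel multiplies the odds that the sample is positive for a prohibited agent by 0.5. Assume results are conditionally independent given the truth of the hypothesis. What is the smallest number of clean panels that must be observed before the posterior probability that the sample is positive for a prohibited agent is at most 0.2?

Prior odds: 0.85 ÷ 0.15 = 17/3.
Likelihood ratio per clean panel = 0.5.
Target odds: 0.2 ÷ 0.8 = 0.25.
Require 0.5ⁿ ≤ 0.25 ÷ (17/3) = 3/68.
0.5⁴ = 0.0625 is still above 3/68 but 0.5⁵ = 0.03125 is at or below it, so n = 5.

5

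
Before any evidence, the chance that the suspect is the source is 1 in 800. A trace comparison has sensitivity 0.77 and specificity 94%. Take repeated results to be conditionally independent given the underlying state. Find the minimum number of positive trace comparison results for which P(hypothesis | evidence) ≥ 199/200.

5

Prior odds = 0.00125/0.99875 = 1/799.
False-positive rate = 1 − 0.94 = 0.06; likelihood ratio of a positive = 0.77/0.06 = 77/6.
Target odds: 0.995 ÷ 0.005 = 199.
Need (1/799) × (77/6)ⁿ ≥ 199, i.e. (77/6)ⁿ ≥ 159001.
(77/6)⁴ = 35153041/1296 falls short of 159001 but (77/6)⁵ ≈348095 reaches it, so n = 5.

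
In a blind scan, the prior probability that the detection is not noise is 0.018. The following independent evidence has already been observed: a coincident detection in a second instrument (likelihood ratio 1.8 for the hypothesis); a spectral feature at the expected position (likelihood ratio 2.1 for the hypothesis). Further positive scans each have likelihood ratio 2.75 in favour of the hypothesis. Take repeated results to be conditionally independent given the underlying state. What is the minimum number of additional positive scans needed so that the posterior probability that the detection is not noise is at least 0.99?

8

Prior odds = 0.018/0.982 = 9/491.
Combined Bayes factor of the evidence already in hand = 1.8 × 2.1 = 3.78.
Odds after that evidence = (9/491) × 3.78 = 1701/24550.
Target odds = 0.99/0.01 = 99.
Need 2.75ⁿ ≥ 99 ÷ (1701/24550) = 270050/189.
2.75⁷ = 19487171/16384 falls short of 270050/189 but 2.75⁸ = 214358881/65536 reaches it, so n = 8.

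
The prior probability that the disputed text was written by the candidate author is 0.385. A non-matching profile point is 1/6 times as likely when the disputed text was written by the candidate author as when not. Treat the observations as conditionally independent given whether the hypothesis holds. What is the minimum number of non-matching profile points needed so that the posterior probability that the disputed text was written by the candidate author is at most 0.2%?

4

Prior odds = 0.385/0.615 = 77/123.
Likelihood ratio per non-matching profile point = 1/6.
Target odds: 0.002 ÷ 0.998 = 1/499.
Need (77/123) × (1/6)ⁿ ≤ 1/499, i.e. (1/6)ⁿ ≤ 123/38423.
(1/6)³ = 1/216 is still above 123/38423 but (1/6)⁴ = 1/1296 is at or below it, so n = 4.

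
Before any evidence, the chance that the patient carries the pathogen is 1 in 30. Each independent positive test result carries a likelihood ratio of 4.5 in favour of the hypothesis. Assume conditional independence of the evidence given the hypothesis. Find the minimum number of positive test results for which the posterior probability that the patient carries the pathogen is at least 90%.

4

Prior odds = (1/30)/(29/30) = 1/29.
Likelihood ratio per positive test result = 4.5.
Target odds: 0.9 ÷ 0.1 = 9.
Require 4.5ⁿ ≥ 9 ÷ (1/29) = 261.
4.5³ = 91.125 falls short of 261 but 4.5⁴ = 410.0625 reaches it, so n = 4.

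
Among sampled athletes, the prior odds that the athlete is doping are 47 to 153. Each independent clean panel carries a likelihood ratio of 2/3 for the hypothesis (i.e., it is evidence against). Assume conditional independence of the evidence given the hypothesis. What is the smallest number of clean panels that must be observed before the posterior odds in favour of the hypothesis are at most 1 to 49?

Prior odds = 47/153.
Likelihood ratio per clean panel = 2/3.
Target odds = 1/49.
Need (47/153) × (2/3)ⁿ ≤ 1/49, i.e. (2/3)ⁿ ≤ 153/2303.
(2/3)⁶ = 64/729 is still above 153/2303 but (2/3)⁷ = 128/2187 is at or below it, so n = 7.

7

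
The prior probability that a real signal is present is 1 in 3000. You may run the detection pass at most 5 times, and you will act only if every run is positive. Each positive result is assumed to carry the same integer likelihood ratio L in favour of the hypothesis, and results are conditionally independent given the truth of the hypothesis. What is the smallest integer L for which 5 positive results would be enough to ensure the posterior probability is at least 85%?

8

Prior odds = (1/3000)/(2999/3000) = 1/2999.
Target odds = 0.85/0.15 = 17/3.
Need L⁵ ≥ 17/3 ÷ (1/2999) = 50983/3.
7⁵ = 16807 < 50983/3 ≤ 32768 = 8⁵, so L = 8.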